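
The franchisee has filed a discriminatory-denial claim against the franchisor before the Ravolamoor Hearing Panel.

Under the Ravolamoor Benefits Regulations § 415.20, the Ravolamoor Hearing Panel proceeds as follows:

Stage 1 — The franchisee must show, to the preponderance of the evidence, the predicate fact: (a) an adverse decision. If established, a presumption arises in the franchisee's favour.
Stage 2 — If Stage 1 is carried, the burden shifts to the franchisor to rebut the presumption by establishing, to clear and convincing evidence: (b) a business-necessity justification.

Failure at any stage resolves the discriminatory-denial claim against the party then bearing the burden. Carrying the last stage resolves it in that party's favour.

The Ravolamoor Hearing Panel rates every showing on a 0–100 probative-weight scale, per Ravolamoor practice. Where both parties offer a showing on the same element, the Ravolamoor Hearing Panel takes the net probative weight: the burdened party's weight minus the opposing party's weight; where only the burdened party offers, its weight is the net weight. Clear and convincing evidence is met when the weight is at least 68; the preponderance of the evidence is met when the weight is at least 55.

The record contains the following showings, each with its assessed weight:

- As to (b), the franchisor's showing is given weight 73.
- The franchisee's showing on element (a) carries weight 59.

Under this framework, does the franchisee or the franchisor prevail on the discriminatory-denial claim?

Stage 1 — burden on franchisee; standard: the preponderance of the evidence (weight is at least 55).
    (a): 59 ≥ 55 [met]
  The franchisee carries Stage 1; the franchisor now bears the burden.
Stage 2 — burden on franchisor; standard: clear and convincing evidence (weight is at least 68).
    (b): 73 ≥ 68 [met]
  The franchisor carries the last stage.
All stages carried — the franchisor prevails.

franchisor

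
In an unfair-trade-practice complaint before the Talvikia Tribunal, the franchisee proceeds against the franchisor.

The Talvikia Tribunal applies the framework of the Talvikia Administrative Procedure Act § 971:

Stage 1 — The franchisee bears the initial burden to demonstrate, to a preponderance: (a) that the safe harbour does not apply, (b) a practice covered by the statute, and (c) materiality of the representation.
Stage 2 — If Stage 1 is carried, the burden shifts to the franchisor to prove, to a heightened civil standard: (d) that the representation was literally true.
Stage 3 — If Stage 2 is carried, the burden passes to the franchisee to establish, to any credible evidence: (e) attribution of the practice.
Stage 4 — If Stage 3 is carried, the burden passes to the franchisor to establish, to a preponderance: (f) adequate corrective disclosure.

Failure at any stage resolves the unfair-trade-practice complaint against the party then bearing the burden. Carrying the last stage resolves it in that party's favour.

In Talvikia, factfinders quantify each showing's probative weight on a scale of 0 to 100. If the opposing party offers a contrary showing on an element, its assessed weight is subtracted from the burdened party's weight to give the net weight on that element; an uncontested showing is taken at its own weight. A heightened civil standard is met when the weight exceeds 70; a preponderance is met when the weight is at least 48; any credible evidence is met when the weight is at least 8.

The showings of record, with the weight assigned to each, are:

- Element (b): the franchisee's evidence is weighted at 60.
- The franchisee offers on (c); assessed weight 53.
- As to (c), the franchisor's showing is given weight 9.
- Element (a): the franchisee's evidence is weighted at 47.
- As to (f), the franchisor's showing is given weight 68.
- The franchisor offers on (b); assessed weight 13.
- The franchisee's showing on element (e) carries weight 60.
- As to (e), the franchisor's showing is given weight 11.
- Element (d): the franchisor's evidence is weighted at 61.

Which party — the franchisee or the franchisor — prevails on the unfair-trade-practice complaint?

franchisor

Stage 1 — burden on franchisee; standard: a preponderance (weight is at least 48).
    (a): 47 < 48 [not met]
    (b): 60 − 13 = 47 < 48 [not met]
    (c): 53 − 9 = 44 < 48 [not met]
  Not every element is met, so the franchisee fails to carry Stage 1.
So the franchisor prevails.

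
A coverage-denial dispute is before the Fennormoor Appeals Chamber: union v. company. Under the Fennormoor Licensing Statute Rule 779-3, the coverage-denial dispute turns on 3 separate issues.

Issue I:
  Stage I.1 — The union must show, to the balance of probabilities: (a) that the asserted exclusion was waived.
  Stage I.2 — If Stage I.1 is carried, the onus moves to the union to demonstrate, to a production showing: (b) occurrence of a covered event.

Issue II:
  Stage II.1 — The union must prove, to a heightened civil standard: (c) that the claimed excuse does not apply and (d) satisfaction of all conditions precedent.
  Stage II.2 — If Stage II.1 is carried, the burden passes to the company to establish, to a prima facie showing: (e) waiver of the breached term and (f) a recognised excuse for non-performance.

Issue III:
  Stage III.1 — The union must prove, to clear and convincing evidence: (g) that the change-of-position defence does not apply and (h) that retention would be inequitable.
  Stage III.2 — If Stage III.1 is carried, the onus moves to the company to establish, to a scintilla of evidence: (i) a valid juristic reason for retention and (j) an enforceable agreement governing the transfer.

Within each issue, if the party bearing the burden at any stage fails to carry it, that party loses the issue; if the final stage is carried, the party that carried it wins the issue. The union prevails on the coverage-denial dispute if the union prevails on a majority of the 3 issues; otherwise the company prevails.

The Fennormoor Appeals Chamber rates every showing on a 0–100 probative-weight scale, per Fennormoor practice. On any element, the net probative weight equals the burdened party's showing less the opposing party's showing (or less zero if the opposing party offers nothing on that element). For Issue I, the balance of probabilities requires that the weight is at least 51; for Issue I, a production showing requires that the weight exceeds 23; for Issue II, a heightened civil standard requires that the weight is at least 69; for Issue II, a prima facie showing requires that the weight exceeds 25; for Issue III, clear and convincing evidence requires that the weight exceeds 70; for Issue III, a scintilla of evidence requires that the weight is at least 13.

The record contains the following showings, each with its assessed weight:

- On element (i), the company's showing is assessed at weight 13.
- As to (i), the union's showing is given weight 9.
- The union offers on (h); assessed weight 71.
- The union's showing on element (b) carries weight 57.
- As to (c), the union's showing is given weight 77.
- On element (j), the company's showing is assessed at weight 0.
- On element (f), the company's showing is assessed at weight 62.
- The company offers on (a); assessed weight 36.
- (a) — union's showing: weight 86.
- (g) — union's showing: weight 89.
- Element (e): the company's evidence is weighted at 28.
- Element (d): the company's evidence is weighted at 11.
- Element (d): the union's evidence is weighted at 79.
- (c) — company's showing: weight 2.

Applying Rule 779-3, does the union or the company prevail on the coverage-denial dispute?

— Issue I —
Stage I.1 — burden on union; standard: the balance of probabilities (weight is at least 51).
    (a): 86 − 36 = 50 < 51 [not met]
  The union does not carry Stage I.1.
The analysis ends at Stage I.1; the company prevails on this issue.
— Issue II —
Stage II.1 — burden on union; standard: a heightened civil standard (weight is at least 69).
    (c): 77 − 2 = 75 ≥ 69 [met]
    (d): 79 − 11 = 68 < 69 [not met]
  The union does not carry Stage II.1.
The company prevails on this issue.
— Issue III —
At Stage III.1 the union must meet clear and convincing evidence (weight exceeds 70): on (g) the weight is 89, > 70, so (g) meets the standard; on (h) the weight is 71, > 70, so (h) meets the standard.
  All elements met. The burden passes to the company.
At Stage III.2 the company must meet a scintilla of evidence (weight is at least 13): on (i) the weight is 13 less the opposing 9 gives net 4, which does not reach 13, so (i) does not meet the standard; on (j) the weight is 0, which does not reach 13, so (j) does not meet the standard.
  Stage III.2 not carried; the company fails its burden.
So the union prevails on this issue.
Per-issue: Issue I → company; Issue II → company; Issue III → union. The union must prevail on a majority of issues; overall, the company prevails.

company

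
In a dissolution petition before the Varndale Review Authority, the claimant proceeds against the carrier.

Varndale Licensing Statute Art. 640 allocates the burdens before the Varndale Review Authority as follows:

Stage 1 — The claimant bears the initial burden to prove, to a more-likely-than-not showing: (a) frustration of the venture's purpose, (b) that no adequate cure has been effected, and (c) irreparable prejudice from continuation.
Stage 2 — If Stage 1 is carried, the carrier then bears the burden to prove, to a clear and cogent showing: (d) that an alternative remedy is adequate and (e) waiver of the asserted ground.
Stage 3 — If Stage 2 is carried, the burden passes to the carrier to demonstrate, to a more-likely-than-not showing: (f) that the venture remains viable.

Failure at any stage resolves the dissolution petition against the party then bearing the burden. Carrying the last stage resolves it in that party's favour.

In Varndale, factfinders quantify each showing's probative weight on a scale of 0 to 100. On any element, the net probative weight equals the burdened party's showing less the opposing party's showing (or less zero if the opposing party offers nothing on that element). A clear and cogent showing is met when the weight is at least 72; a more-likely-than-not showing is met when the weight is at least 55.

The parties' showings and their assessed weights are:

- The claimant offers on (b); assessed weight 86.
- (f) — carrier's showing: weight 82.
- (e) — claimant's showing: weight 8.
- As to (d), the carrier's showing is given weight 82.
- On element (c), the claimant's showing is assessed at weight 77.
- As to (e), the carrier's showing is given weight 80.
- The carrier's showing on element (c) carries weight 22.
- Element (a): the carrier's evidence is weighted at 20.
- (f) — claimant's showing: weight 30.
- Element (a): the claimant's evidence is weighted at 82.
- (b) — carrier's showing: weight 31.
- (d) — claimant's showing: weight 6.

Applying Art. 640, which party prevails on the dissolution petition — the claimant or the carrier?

Stage 1 (claimant, a more-likely-than-not showing, weight is at least 55): (a) net 82−20=62 ≥ 55 — meets; (b) net 86−31=55 ≥ 55 — meets; (c) net 77−22=55 ≥ 55 — meets.
  All elements met. The burden passes to the carrier.
Stage 2 (carrier, a clear and cogent showing, weight is at least 72): (d) net 82−6=76 ≥ 72 — meets; (e) net 80−8=72 ≥ 72 — meets.
  All elements met. The carrier retains the burden for Stage 3.
Stage 3 (carrier, a more-likely-than-not showing, weight is at least 55): (f) net 82−30=52 < 55 — fails.
  The carrier does not carry Stage 3.
The claimant prevails.

claimant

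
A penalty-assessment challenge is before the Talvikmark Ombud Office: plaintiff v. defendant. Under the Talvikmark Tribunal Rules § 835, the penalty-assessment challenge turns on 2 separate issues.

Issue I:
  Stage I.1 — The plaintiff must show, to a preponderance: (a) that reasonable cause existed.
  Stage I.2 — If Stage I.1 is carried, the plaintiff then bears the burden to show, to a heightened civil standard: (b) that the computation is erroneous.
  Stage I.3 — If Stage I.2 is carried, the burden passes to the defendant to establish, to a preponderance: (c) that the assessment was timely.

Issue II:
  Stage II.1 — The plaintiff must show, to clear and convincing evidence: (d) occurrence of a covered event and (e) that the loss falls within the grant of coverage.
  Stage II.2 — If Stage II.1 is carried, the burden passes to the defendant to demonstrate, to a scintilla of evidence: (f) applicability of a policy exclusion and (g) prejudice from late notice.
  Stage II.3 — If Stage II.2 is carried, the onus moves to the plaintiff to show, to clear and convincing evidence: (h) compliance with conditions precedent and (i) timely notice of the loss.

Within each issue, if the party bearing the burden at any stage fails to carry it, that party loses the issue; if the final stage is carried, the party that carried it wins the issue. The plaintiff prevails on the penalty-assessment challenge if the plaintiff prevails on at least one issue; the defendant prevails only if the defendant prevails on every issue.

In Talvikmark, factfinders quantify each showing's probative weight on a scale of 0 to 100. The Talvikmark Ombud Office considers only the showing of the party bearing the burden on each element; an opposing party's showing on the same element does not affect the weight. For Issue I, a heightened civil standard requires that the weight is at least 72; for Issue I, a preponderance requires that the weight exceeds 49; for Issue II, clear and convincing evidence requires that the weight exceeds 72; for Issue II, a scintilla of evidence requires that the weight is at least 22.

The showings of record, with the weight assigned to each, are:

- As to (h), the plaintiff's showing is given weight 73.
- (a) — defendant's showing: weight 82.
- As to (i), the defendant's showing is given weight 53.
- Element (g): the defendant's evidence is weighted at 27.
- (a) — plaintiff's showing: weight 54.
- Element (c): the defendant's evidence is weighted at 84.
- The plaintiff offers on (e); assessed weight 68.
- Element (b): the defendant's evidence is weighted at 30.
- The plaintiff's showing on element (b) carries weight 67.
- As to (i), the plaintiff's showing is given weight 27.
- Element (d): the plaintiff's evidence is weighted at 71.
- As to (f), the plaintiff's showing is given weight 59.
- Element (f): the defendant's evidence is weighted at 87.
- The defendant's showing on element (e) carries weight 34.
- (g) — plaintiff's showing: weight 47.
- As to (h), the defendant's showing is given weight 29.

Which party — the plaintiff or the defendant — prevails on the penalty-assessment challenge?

defendant

— Issue I —
Stage I.1 — burden on plaintiff; standard: a preponderance (weight exceeds 49).
    (a): 54 (defendant's 82 disregarded) > 49 [met]
  All elements met. The plaintiff retains the burden for Stage I.2.
Stage I.2 — burden on plaintiff; standard: a heightened civil standard (weight is at least 72).
    (b): 67 (defendant's 30 disregarded) < 72 [not met]
  Stage I.2 not carried; the plaintiff fails its burden.
The analysis ends at Stage I.2; the defendant prevails on this issue.
— Issue II —
Stage II.1 — burden on plaintiff; standard: clear and convincing evidence (weight exceeds 72).
    (d): 71 ≤ 72 [not met]
    (e): 68 (defendant's 34 disregarded) ≤ 72 [not met]
  Stage II.1 not carried; the plaintiff fails its burden.
The analysis ends at Stage II.1; the defendant prevails on this issue.
Per-issue: Issue I → defendant; Issue II → defendant. The plaintiff must prevail on at least one issue; overall, the defendant prevails.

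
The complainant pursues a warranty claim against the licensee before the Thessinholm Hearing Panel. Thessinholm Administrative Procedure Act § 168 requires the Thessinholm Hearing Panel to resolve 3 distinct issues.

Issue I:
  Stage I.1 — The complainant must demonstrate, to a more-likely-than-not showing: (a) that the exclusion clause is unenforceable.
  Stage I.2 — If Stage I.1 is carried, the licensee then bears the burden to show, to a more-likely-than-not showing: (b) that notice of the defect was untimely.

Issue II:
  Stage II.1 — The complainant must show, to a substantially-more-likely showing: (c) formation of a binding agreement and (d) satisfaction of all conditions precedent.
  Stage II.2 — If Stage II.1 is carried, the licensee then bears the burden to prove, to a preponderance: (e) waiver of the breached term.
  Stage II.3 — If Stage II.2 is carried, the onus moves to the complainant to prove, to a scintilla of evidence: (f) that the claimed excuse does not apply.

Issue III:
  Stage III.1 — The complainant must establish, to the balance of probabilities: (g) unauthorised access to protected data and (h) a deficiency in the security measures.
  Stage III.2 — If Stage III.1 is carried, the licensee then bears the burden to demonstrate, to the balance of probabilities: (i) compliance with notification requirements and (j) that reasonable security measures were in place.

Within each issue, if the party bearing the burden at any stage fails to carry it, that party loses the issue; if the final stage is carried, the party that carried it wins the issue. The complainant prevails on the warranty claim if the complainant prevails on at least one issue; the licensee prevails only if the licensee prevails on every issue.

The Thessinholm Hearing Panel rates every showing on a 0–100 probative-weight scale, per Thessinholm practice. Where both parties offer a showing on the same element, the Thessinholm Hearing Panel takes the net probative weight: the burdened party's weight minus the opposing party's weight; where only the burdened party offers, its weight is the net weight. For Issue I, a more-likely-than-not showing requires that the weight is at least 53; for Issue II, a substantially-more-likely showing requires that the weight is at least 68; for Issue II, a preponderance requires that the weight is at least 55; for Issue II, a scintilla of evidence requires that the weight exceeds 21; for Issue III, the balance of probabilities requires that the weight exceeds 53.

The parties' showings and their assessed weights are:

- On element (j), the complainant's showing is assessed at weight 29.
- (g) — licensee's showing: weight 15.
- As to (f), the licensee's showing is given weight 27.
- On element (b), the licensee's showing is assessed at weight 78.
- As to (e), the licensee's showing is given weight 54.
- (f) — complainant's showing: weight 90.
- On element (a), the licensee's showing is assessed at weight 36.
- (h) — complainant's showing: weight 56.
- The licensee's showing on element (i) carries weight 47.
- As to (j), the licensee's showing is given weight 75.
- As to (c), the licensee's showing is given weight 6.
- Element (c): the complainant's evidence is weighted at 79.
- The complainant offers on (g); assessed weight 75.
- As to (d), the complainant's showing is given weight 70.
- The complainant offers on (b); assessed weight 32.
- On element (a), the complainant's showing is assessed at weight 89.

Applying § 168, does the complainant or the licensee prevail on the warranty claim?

complainant

— Issue I —
Stage I.1 (complainant, a more-likely-than-not showing, weight is at least 53): (a) net 89−36=53 ≥ 53 — meets.
  All elements met. The burden passes to the licensee.
Stage I.2 (licensee, a more-likely-than-not showing, weight is at least 53): (b) net 78−32=46 < 53 — fails.
  Not every element is met, so the licensee fails to carry Stage I.2.
So the complainant prevails on this issue.
— Issue II —
Stage II.1 (complainant, a substantially-more-likely showing, weight is at least 68): (c) net 79−6=73 ≥ 68 — meets; (d) 70 ≥ 68 — meets.
  The complainant carries Stage II.1; the licensee now bears the burden.
Stage II.2 (licensee, a preponderance, weight is at least 55): (e) 54 < 55 — fails.
  The licensee does not carry Stage II.2.
So the complainant prevails on this issue.
— Issue III —
Stage III.1 (complainant, the balance of probabilities, weight exceeds 53): (g) net 75−15=60 > 53 — meets; (h) 56 > 53 — meets.
  The complainant carries Stage III.1; the licensee now bears the burden.
Stage III.2 (licensee, the balance of probabilities, weight exceeds 53): (i) 47 ≤ 53 — fails; (j) net 75−29=46 ≤ 53 — fails.
  The licensee does not carry Stage III.2.
The analysis ends at Stage III.2; the complainant prevails on this issue.
Per-issue: Issue I → complainant; Issue II → complainant; Issue III → complainant. The complainant must prevail on at least one issue; overall, the complainant prevails.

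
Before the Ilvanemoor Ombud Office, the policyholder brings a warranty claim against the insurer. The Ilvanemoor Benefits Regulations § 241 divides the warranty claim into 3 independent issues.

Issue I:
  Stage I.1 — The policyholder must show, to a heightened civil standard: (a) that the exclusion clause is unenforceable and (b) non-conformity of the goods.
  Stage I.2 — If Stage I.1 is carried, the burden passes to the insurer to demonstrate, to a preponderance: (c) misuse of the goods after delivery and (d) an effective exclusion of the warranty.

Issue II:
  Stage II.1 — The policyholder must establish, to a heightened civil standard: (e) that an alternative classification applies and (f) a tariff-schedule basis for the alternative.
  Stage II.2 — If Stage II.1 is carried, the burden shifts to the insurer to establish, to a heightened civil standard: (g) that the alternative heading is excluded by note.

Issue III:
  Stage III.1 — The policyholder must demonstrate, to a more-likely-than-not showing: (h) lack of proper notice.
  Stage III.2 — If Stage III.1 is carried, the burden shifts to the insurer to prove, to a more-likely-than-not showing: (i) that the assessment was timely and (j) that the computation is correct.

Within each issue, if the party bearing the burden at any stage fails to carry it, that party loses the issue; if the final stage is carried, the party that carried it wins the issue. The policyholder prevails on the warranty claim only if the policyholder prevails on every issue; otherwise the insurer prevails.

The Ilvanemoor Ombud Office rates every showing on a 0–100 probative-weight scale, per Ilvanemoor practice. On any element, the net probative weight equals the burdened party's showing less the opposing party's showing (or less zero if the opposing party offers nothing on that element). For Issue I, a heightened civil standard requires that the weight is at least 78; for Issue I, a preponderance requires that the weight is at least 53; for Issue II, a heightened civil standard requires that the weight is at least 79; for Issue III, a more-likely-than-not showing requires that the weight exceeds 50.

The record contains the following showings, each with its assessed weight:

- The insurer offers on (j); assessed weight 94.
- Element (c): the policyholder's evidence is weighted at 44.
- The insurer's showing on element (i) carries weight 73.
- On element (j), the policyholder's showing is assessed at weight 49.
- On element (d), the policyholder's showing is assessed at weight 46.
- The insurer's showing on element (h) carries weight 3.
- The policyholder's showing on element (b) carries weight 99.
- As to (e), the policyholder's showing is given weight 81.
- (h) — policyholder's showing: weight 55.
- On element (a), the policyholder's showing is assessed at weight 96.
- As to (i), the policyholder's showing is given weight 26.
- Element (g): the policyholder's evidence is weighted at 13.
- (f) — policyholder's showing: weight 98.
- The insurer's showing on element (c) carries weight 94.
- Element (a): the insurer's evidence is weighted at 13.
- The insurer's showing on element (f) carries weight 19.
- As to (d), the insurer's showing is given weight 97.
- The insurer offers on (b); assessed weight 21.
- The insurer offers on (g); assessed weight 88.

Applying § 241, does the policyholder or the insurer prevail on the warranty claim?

policyholder

— Issue I —
Stage I.1 — burden on policyholder; standard: a heightened civil standard (weight is at least 78).
    (a): 96 − 13 = 83 ≥ 78 [met]
    (b): 99 − 21 = 78 ≥ 78 [met]
  Stage I.1 carried; the burden shifts to the insurer.
Stage I.2 — burden on insurer; standard: a preponderance (weight is at least 53).
    (c): 94 − 44 = 50 < 53 [not met]
    (d): 97 − 46 = 51 < 53 [not met]
  Not every element is met, so the insurer fails to carry Stage I.2.
The policyholder prevails on this issue.
— Issue II —
Stage II.1 (policyholder, a heightened civil standard, weight is at least 79): (e) 81 ≥ 79 — meets; (f) net 98−19=79 ≥ 79 — meets.
  The policyholder carries Stage II.1; the insurer now bears the burden.
Stage II.2 (insurer, a heightened civil standard, weight is at least 79): (g) net 88−13=75 < 79 — fails.
  The insurer does not carry Stage II.2.
So the policyholder prevails on this issue.
— Issue III —
At Stage III.1 the policyholder must meet a more-likely-than-not showing (weight exceeds 50): on (h) the weight is 55 less the opposing 3 gives net 52, > 50, so (h) meets the standard.
  Stage III.1 is satisfied; the onus moves to the insurer.
At Stage III.2 the insurer must meet a more-likely-than-not showing (weight exceeds 50): on (i) the weight is 73 less the opposing 26 gives net 47, ≤ 50, so (i) does not meet the standard; on (j) the weight is 94 less the opposing 49 gives net 45, which does not exceed 50, so (j) does not meet the standard.
  Not every element is met, so the insurer fails to carry Stage III.2.
The policyholder prevails on this issue.
Per-issue: Issue I → policyholder; Issue II → policyholder; Issue III → policyholder. The policyholder must prevail on every issue; overall, the policyholder prevails.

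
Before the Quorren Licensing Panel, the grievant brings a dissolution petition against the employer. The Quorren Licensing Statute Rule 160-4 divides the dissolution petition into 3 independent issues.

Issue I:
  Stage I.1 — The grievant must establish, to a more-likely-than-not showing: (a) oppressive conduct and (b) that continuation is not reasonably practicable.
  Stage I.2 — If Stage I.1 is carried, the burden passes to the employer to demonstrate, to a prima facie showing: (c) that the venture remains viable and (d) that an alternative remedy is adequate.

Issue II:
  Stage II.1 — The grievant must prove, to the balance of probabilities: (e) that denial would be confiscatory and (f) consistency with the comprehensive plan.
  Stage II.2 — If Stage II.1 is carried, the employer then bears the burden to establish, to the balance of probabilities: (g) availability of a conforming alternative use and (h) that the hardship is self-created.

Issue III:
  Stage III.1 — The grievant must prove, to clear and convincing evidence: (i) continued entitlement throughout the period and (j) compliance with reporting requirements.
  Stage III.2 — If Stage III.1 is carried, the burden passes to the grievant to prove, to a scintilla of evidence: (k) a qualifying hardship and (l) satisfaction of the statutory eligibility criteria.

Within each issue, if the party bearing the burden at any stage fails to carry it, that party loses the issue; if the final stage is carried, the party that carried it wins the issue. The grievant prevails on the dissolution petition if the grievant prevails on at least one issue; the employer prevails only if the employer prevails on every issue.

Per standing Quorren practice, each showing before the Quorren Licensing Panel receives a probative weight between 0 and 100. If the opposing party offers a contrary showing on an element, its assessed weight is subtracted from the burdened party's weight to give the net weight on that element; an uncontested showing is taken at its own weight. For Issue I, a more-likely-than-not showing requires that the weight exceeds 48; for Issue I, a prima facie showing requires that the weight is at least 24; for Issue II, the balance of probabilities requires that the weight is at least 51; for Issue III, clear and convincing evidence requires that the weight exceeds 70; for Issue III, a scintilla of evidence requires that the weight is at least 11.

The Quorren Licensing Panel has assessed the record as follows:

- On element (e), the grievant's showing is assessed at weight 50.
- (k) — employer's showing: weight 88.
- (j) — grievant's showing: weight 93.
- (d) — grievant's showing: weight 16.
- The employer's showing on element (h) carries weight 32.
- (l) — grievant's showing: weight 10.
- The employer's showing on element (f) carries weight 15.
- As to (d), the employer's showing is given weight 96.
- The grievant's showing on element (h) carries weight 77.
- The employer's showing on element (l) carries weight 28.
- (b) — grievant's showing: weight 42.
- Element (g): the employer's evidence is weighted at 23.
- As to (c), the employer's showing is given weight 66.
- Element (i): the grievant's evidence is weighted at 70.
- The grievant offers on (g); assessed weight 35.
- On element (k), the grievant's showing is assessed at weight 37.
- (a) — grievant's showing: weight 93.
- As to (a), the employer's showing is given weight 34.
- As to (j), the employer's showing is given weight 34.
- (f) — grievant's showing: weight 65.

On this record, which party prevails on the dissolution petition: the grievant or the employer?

employer

— Issue I —
Stage I.1 (grievant, a more-likely-than-not showing, weight exceeds 48): (a) net 93−34=59 > 48 — meets; (b) 42 ≤ 48 — fails.
  Not every element is met, so the grievant fails to carry Stage I.1.
The analysis ends at Stage I.1; the employer prevails on this issue.
— Issue II —
Stage II.1 — burden on grievant; standard: the balance of probabilities (weight is at least 51).
    (e): 50 < 51 [not met]
    (f): 65 − 15 = 50 < 51 [not met]
  The grievant does not carry Stage II.1.
So the employer prevails on this issue.
— Issue III —
Stage III.1 — burden on grievant; standard: clear and convincing evidence (weight exceeds 70).
    (i): 70 ≤ 70 [not met]
    (j): 93 − 34 = 59 ≤ 70 [not met]
  Not every element is met, so the grievant fails to carry Stage III.1.
So the employer prevails on this issue.
Per-issue: Issue I → employer; Issue II → employer; Issue III → employer. The grievant must prevail on at least one issue; overall, the employer prevails.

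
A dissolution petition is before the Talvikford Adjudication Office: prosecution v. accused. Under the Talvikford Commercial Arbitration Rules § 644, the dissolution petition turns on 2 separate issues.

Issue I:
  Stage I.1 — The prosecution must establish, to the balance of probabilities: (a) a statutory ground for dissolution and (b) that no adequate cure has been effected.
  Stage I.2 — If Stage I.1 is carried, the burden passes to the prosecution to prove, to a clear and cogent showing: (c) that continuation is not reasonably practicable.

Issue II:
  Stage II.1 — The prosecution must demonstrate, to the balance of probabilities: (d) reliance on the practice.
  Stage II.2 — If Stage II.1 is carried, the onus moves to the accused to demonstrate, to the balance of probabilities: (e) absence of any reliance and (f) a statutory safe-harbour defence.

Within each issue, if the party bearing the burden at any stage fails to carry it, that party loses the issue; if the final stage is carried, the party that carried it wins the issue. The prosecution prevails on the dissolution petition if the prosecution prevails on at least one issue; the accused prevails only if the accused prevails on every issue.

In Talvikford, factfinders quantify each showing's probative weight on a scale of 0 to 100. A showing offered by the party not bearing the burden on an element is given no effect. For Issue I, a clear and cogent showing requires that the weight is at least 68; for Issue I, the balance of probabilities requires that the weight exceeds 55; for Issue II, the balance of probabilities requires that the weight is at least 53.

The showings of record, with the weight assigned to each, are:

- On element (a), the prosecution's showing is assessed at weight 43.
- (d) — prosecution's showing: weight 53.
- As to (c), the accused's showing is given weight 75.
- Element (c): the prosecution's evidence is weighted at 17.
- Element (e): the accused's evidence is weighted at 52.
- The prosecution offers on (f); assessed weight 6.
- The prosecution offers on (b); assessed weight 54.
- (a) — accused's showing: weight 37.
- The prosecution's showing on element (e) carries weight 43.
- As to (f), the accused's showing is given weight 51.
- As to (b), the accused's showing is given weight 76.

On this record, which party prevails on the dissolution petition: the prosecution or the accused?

— Issue I —
Stage I.1 — burden on prosecution; standard: the balance of probabilities (weight exceeds 55).
    (a): 43 (accused's 37 disregarded) ≤ 55 [not met]
    (b): 54 (accused's 76 disregarded) ≤ 55 [not met]
  The prosecution does not carry Stage I.1.
The analysis ends at Stage I.1; the accused prevails on this issue.
— Issue II —
Stage II.1 — burden on prosecution; standard: the balance of probabilities (weight is at least 53).
    (d): 53 ≥ 53 [met]
  The prosecution carries Stage II.1; the accused now bears the burden.
Stage II.2 — burden on accused; standard: the balance of probabilities (weight is at least 53).
    (e): 52 (prosecution's 43 disregarded) < 53 [not met]
    (f): 51 (prosecution's 6 disregarded) < 53 [not met]
  The accused does not carry Stage II.2.
The analysis ends at Stage II.2; the prosecution prevails on this issue.
Per-issue: Issue I → accused; Issue II → prosecution. The prosecution must prevail on at least one issue; overall, the prosecution prevails.

prosecution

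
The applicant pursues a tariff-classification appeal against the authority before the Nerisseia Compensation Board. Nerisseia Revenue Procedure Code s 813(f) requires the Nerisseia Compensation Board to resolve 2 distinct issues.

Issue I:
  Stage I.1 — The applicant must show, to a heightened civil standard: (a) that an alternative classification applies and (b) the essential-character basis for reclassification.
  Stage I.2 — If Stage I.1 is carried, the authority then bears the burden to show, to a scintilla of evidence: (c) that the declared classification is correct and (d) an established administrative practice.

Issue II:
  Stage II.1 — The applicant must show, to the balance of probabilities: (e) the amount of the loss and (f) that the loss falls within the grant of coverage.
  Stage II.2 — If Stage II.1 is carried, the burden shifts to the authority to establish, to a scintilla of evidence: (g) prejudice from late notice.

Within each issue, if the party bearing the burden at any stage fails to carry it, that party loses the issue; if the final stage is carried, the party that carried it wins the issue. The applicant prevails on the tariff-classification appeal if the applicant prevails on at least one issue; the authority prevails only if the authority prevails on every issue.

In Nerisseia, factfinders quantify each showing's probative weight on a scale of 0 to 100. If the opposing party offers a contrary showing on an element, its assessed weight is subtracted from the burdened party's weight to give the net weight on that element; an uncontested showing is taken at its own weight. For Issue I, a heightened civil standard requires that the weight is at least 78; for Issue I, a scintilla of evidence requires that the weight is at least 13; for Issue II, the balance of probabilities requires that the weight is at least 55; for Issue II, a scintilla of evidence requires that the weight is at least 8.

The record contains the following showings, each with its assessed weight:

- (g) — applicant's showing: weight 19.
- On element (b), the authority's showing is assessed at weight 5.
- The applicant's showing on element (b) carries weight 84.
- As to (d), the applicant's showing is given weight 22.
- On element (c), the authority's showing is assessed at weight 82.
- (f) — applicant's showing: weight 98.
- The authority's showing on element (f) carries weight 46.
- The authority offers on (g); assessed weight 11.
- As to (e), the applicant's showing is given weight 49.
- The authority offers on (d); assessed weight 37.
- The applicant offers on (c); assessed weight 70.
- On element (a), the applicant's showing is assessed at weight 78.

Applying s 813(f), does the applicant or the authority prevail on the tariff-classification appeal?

— Issue I —
At Stage I.1 the applicant must meet a heightened civil standard (weight is at least 78): on (a) the weight is 78, ≥ 78, so (a) meets the standard; on (b) the weight is 84 less the opposing 5 gives net 79, ≥ 78, so (b) meets the standard.
  All elements met. The burden passes to the authority.
At Stage I.2 the authority must meet a scintilla of evidence (weight is at least 13): on (c) the weight is 82 less the opposing 70 gives net 12, < 13, so (c) does not meet the standard; on (d) the weight is 37 less the opposing 22 gives net 15, which does reach 13, so (d) meets the standard.
  The authority does not carry Stage I.2.
The analysis ends at Stage I.2; the applicant prevails on this issue.
— Issue II —
Stage II.1 — burden on applicant; standard: the balance of probabilities (weight is at least 55).
    (e): 49 < 55 [not met]
    (f): 98 − 46 = 52 < 55 [not met]
  Not every element is met, so the applicant fails to carry Stage II.1.
So the authority prevails on this issue.
Per-issue: Issue I → applicant; Issue II → authority. The applicant must prevail on at least one issue; overall, the applicant prevails.

applicant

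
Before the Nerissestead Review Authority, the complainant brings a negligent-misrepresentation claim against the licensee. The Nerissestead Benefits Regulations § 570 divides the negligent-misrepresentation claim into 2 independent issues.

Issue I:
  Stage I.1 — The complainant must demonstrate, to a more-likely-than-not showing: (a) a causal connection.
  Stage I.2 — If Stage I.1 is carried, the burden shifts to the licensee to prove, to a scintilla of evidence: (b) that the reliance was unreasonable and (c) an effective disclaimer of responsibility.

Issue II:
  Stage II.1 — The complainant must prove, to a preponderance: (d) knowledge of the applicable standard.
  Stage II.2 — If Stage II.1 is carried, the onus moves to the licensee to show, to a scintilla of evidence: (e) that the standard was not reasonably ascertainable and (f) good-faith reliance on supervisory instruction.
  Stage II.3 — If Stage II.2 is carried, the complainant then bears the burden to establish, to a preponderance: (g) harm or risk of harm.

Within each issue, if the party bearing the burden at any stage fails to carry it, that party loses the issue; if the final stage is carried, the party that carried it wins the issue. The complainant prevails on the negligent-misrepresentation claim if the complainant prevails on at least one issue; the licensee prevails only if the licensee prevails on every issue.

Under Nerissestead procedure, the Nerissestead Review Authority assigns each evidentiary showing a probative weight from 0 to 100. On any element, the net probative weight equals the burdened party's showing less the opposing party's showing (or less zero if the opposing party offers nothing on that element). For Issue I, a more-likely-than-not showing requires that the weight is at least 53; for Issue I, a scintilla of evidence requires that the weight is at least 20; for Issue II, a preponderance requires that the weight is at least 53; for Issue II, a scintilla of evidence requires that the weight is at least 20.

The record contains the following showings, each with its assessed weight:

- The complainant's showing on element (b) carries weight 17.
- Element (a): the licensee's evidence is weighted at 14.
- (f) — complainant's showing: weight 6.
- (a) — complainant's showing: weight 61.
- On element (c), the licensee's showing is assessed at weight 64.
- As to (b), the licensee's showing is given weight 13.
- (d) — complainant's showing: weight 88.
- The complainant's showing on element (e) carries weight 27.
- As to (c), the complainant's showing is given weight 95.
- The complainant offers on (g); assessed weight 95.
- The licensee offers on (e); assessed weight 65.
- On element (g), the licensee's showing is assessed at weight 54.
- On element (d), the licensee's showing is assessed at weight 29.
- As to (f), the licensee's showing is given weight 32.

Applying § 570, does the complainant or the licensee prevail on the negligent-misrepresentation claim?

— Issue I —
Stage I.1 — burden on complainant; standard: a more-likely-than-not showing (weight is at least 53).
    (a): 61 − 14 = 47 < 53 [not met]
  The complainant does not carry Stage I.1.
So the licensee prevails on this issue.
— Issue II —
Stage II.1 (complainant, a preponderance, weight is at least 53): (d) net 88−29=59 ≥ 53 — meets.
  The complainant carries Stage II.1; the licensee now bears the burden.
Stage II.2 (licensee, a scintilla of evidence, weight is at least 20): (e) net 65−27=38 ≥ 20 — meets; (f) net 32−6=26 ≥ 20 — meets.
  Stage II.2 carried; the burden shifts to the complainant.
Stage II.3 (complainant, a preponderance, weight is at least 53): (g) net 95−54=41 < 53 — fails.
  The complainant does not carry Stage II.3.
The licensee prevails on this issue.
Per-issue: Issue I → licensee; Issue II → licensee. The complainant must prevail on at least one issue; overall, the licensee prevails.

licensee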